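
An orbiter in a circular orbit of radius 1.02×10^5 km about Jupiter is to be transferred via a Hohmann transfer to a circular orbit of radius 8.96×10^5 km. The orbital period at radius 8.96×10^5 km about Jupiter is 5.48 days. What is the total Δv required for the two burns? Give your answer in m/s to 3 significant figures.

Δv = 18500 m/s

From Kepler's third law T² = 4π²r³/μ at r = 8.96×10^5 km, T = 5.48 days = 5.48 × 86400 s = 4.73472×10^5 s: μ = 4π²r³/T² = 1.26676×10^8 km³/s².
Transfer-ellipse semi-major axis a_t = (r₁ + r₂)/2 = (1.020×10^5 + 8.960×10^5)/2 = 4.990×10^5 km.
At r₁ the circular-orbit speed is v₁ = √(μ/r₁) = 35.241 km/s.
Transfer-orbit speed at r₁ (v² = μ(2/r − 1/a)): v_p = √[μ(2/r₁ − 1/a_t)] = 47.223 km/s.
First burn Δv₁ = |v_p − v₁| = 11.982 km/s.
Circular speed at r₂: v₂ = √(μ/r₂) = 11.8903 km/s.
Transfer-orbit speed at r₂: v_a = √[μ(2/r₂ − 1/a_t)] = 5.37580 km/s.
Second burn Δv₂ = |v₂ − v_a| = 6.5145 km/s.
Δv = Δv₁ + Δv₂ = 11.982 + 6.5145 = 18.50 km/s.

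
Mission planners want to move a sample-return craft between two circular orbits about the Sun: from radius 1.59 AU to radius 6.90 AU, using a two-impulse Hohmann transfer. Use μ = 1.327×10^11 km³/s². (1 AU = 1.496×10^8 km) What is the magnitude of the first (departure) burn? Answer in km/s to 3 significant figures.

In km: r₁ = 1.59 × 1.496×10^8 = 2.37864×10^8 km; r₂ = 6.90 × 1.496×10^8 = 1.03224×10^9 km.
The Hohmann ellipse has a_t = (r₁ + r₂)/2 = 6.35052×10^8 km.
Circular speed at r = 2.37864×10^8 km: v_c = √(μ/r) = 23.6195 km/s.
Vis-viva on the transfer ellipse at r = 2.37864×10^8 km gives v_t = √[μ(2/r − 1/a_t)] = 30.1132 km/s.
Δv₁ = |v_t − v_c| = |30.1132 − 23.6195| = 6.494 km/s.

Δv₁ = 6.49 km/s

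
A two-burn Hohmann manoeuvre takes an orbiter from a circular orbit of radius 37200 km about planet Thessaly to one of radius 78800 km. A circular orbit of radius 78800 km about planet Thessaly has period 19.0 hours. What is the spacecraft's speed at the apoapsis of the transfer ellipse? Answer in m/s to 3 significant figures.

v = 5800 m/s

From Kepler's third law T² = 4π²r³/μ at r = 78800 km, T = 19.0 hours = 19.0 × 3600 s = 68400 s: μ = 4π²r³/T² = 4.12882×10^6 km³/s².
The Hohmann ellipse has a_t = (r₁ + r₂)/2 = 58000 km.
The apoapsis of the transfer ellipse is at r = 78800 km.
From the vis-viva equation, v = √[μ(2/r − 1/a_t)] = 5.797 km/s.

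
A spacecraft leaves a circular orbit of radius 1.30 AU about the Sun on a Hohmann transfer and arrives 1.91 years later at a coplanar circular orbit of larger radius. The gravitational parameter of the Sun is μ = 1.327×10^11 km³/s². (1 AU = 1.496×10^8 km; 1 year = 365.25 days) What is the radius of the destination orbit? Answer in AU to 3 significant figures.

In km: r₁ = 1.30 × 1.496×10^8 = 1.9448×10^8 km.
Transfer time t = 1.91 years × 365.25 × 86400 s = 6.0275016×10^7 s, and t = π√(a_t³/μ).
So a_t = (μ t²/π²)^(1/3) = (1.327×10^11 × (6.0275016×10^7)² / π²)^(1/3) = 3.6555×10^8 km.
Since a_t = (r₁ + r₂)/2, r₂ = 2a_t − r₁ = 2×3.6555×10^8 − 1.9448×10^8 = 5.3662×10^8 km.
In AU: r₂ = 5.3662×10^8 / 1.496×10^8 = 3.59 AU.

r₂ = 3.59 AU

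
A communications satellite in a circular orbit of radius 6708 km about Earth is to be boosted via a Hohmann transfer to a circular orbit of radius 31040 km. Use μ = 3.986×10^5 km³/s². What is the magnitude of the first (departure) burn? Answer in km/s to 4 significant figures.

The Hohmann ellipse has a_t = (r₁ + r₂)/2 = 18874 km.
Circular speed at r = 6708 km: v_c = √(μ/r) = 7.709 km/s.
Transfer-orbit speed at the same r (vis-viva, a = a_t): v_t = √[μ(2/r − 1/a_t)] = 9.886 km/s.
Δv₁ = |v_t − v_c| = |9.886 − 7.709| = 2.177 km/s.

Δv₁ = 2.177 km/s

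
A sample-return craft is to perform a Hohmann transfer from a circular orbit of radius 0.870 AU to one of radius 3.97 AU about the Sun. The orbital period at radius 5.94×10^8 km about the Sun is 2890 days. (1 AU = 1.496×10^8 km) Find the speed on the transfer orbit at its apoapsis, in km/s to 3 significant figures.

From Kepler's third law T² = 4π²r³/μ at r = 5.94×10^8 km, T = 2890 days = 2890 × 86400 s = 2.49696×10^8 s: μ = 4π²r³/T² = 1.32708×10^11 km³/s².
In km: r₁ = 0.870 × 1.496×10^8 = 1.30152×10^8 km; r₂ = 3.97 × 1.496×10^8 = 5.93912×10^8 km.
The Hohmann ellipse has a_t = (r₁ + r₂)/2 = 3.62032×10^8 km.
At apoapsis, r = 5.93912×10^8 km.
From the vis-viva equation, v = √[μ(2/r − 1/a_t)] = 8.963 km/s.

v = 8.96 km/s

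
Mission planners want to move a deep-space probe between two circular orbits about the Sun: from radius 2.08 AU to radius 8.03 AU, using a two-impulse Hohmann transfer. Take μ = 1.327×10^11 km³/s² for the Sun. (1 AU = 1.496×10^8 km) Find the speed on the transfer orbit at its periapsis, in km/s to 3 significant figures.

In km: r₁ = 2.08 × 1.496×10^8 = 3.11168×10^8 km; r₂ = 8.03 × 1.496×10^8 = 1.201288×10^9 km.
Transfer-ellipse semi-major axis a_t = (r₁ + r₂)/2 = (3.11168×10^8 + 1.201288×10^9)/2 = 7.56228×10^8 km.
The periapsis of the transfer ellipse is at r = 3.11168×10^8 km.
Applying v² = μ(2/r − 1/a_t): v = 26.03 km/s.

v = 26.0 km/s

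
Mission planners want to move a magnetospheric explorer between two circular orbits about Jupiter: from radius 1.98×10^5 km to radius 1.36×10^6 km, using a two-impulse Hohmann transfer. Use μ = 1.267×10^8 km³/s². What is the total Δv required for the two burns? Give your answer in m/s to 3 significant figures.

Transfer-ellipse semi-major axis a_t = (r₁ + r₂)/2 = (1.980×10^5 + 1.360×10^6)/2 = 7.790×10^5 km.
Circular speed at r₁: v₁ = √(μ/r₁) = √(1.267×10^8/1.980×10^5) = 25.296 km/s.
Transfer-orbit speed at r₁ (vis-viva): v_p = √[μ(2/r₁ − 1/a_t)] = 33.424 km/s.
First burn Δv₁ = |v_p − v₁| = 8.128 km/s.
Circular speed at r₂: v₂ = √(μ/r₂) = 9.652 km/s.
Transfer-orbit speed at r₂: v_a = √[μ(2/r₂ − 1/a_t)] = 4.866 km/s.
Second burn Δv₂ = |v₂ − v_a| = 4.786 km/s.
Total Δv = Δv₁ + Δv₂ = 12.91 km/s.

Δv = 12900 m/s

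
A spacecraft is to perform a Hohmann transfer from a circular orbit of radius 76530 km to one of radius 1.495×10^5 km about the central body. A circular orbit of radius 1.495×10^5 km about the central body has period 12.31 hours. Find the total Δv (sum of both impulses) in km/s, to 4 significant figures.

From Kepler's third law T² = 4π²r³/μ at r = 1.495×10^5 km, T = 12.31 hours = 12.31 × 3600 s = 44316 s: μ = 4π²r³/T² = 6.71680×10^7 km³/s².
The Hohmann ellipse has a_t = (r₁ + r₂)/2 = 1.13015×10^5 km.
Circular speed at r₁: v₁ = √(μ/r₁) = √(6.71680×10^7/76530) = 29.6255 km/s.
On the transfer ellipse at r₁, vis-viva gives v_p = √[μ(2/r₁ − 1/a_t)] = 34.0736 km/s.
First burn Δv₁ = |v_p − v₁| = 4.448 km/s.
Circular speed at r₂: v₂ = √(μ/r₂) = 21.196 km/s.
Transfer-orbit speed at r₂: v_a = √[μ(2/r₂ − 1/a_t)] = 17.442 km/s.
Second burn Δv₂ = |v₂ − v_a| = 3.754 km/s.
Total Δv = Δv₁ + Δv₂ = 8.202 km/s.

Δv = 8.202 km/s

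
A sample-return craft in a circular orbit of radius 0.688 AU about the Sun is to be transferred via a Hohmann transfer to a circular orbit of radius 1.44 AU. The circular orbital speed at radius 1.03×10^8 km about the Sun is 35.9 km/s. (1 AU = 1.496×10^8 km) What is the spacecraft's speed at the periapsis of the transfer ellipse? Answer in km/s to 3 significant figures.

From the circular-orbit relation v² = μ/r at r = 1.03×10^8 km: μ = v²r = (35.9)² × 1.03×10^8 = 1.32747×10^11 km³/s².
In km: r₁ = 0.688 × 1.496×10^8 = 1.029248×10^8 km; r₂ = 1.44 × 1.496×10^8 = 2.15424×10^8 km.
Semi-major axis of the transfer orbit: a_t = (1.029248×10^8 + 2.15424×10^8)/2 = 1.591744×10^8 km.
At periapsis, r = 1.029248×10^8 km.
Applying v² = μ(2/r − 1/a_t): v = 41.78 km/s.

v = 41.8 km/s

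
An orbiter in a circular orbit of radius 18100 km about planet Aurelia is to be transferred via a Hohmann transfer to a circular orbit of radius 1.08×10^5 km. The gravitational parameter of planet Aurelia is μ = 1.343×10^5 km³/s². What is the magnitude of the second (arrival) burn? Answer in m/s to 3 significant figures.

Transfer-ellipse semi-major axis a_t = (r₁ + r₂)/2 = (18100 + 1.080×10^5)/2 = 63050 km.
On the circular orbit at r = 1.080×10^5 km, v_c = √(μ/r) = 1.11513 km/s.
Transfer-orbit speed at the same r (vis-viva, a = a_t): v_t = √[μ(2/r − 1/a_t)] = 0.597479 km/s.
Δv₂ = |v_t − v_c| = |0.597479 − 1.11513| = 0.5177 km/s.

Δv₂ = 518 m/s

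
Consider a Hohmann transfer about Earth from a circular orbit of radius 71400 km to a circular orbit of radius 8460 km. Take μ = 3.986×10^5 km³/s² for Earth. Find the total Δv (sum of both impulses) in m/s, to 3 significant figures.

Δv = 3590 m/s

Transfer-ellipse semi-major axis a_t = (r₁ + r₂)/2 = (71400 + 8460)/2 = 39930 km.
Circular speed at r₁: v₁ = √(μ/r₁) = √(3.986×10^5/71400) = 2.363 km/s.
On the transfer ellipse at r₁, vis-viva equation gives v_a = √[μ(2/r₁ − 1/a_t)] = 1.088 km/s.
First burn Δv₁ = |v_a − v₁| = 1.275 km/s.
Circular speed at r₂: v₂ = √(μ/r₂) = 6.864 km/s.
Transfer-orbit speed at r₂: v_p = √[μ(2/r₂ − 1/a_t)] = 9.179 km/s.
Second burn Δv₂ = |v₂ − v_p| = 2.315 km/s.
Total Δv = Δv₁ + Δv₂ = 3.590 km/s.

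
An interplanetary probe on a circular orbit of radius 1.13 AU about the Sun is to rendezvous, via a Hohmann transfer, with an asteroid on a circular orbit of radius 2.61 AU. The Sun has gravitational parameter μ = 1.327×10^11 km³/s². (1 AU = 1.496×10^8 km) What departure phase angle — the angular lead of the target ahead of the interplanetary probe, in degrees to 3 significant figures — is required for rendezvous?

In km: r₁ = 1.13 × 1.496×10^8 = 1.69048×10^8 km; r₂ = 2.61 × 1.496×10^8 = 3.90456×10^8 km.
Transfer-ellipse semi-major axis a_t = (r₁ + r₂)/2 = (1.69048×10^8 + 3.90456×10^8)/2 = 2.79752×10^8 km.
Transfer time t = π√(a_t³/μ) = 4.03528×10^7 s.
Target angular speed ω₂ = √(μ/r₂³) = 4.72147×10^-8 rad/s.
Angle swept by the target during transfer: ω₂·t = 1.9052 rad = 109.2°.
The interplanetary probe traverses 180° on the transfer ellipse, so the target must lead by 180° − 109.2° = 70.8°.

φ = 70.8°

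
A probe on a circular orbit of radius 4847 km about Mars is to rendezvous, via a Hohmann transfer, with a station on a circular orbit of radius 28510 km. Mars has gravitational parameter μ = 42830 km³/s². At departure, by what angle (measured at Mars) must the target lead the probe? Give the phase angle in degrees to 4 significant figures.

φ = 99.46°

Transfer-ellipse semi-major axis a_t = (r₁ + r₂)/2 = (4847 + 28510)/2 = 16678.5 km.
Transfer time t = π√(a_t³/μ) = 32697 s.
Target angular speed ω₂ = √(μ/r₂³) = 4.2991×10^-5 rad/s.
Angle swept by the target during transfer: ω₂·t = 1.4057 rad = 80.54°.
The probe traverses 180° on the transfer ellipse, so the target must lead by 180° − 80.54° = 99.46°.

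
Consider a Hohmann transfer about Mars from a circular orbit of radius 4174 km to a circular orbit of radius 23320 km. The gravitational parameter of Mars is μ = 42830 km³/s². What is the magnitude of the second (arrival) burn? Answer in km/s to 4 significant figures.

Semi-major axis of the transfer orbit: a_t = (4174 + 23320)/2 = 13747 km.
Circular speed at r = 23320 km: v_c = √(μ/r) = 1.35522 km/s.
Transfer-orbit speed at the same r (vis-viva, a = a_t): v_t = √[μ(2/r − 1/a_t)] = 0.746762 km/s.
Δv₂ = |v_t − v_c| = |0.746762 − 1.35522| = 0.6085 km/s.

Δv₂ = 0.6085 km/s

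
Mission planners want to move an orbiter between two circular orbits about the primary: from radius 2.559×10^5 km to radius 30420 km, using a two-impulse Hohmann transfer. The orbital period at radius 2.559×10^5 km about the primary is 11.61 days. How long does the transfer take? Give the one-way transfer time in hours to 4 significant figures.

From Kepler's third law T² = 4π²r³/μ at r = 2.559×10^5 km, T = 11.61 days = 11.61 × 86400 s = 1.003104×10^6 s: μ = 4π²r³/T² = 6.57474×10^5 km³/s².
Transfer-ellipse semi-major axis a_t = (r₁ + r₂)/2 = (2.559×10^5 + 30420)/2 = 1.4316×10^5 km.
Transfer time t = π√(a_t³/μ) = π√((1.4316×10^5)³ / 6.57474×10^5) = 2.0987×10^5 s.
Converting: 2.0987×10^5 s ÷ 3600 s/hour = 58.30 hours.

t = 58.30 hours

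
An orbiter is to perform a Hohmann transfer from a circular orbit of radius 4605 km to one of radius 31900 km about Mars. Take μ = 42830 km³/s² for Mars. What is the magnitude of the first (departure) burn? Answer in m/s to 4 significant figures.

The Hohmann ellipse has a_t = (r₁ + r₂)/2 = 18252.5 km.
Circular speed at r = 4605 km: v_c = √(μ/r) = 3.050 km/s.
Vis-viva on the transfer ellipse at r = 4605 km gives v_t = √[μ(2/r − 1/a_t)] = 4.032 km/s.
Δv₁ = |v_t − v_c| = |4.032 − 3.050| = 0.9820 km/s.

Δv₁ = 982.0 m/s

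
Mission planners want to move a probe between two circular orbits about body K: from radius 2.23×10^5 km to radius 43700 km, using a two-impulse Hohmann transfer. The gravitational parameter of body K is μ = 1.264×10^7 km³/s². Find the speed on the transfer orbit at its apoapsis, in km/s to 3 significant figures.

The Hohmann ellipse has a_t = (r₁ + r₂)/2 = 1.3335×10^5 km.
The apoapsis of the transfer ellipse is at r = 2.230×10^5 km.
Vis-viva: v = √[μ(2/r − 1/a_t)] = √[1.264×10^7 × (2/2.230×10^5 − 1/1.3335×10^5)] = 4.310 km/s.

v = 4.31 km/s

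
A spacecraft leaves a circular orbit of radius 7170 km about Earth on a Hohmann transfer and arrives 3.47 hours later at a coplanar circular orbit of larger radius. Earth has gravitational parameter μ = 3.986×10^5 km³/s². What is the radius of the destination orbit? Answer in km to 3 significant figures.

Transfer time t = 3.47 hours = 12492 s, and t = π√(a_t³/μ).
So a_t = (μ t²/π²)^(1/3) = (3.986×10^5 × (12492)² / π²)^(1/3) = 18471 km.
Since a_t = (r₁ + r₂)/2, r₂ = 2a_t − r₁ = 2×18471 − 7170 = 29772 km.

r₂ = 29800 km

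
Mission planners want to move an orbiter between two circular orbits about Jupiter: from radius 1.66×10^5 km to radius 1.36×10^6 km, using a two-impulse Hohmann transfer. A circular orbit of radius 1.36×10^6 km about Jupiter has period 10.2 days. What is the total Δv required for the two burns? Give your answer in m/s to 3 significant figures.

From Kepler's third law T² = 4π²r³/μ at r = 1.36×10^6 km, T = 10.2 days = 10.2 × 86400 s = 8.8128×10^5 s: μ = 4π²r³/T² = 1.27864×10^8 km³/s².
The Hohmann ellipse has a_t = (r₁ + r₂)/2 = 7.630×10^5 km.
At r₁ the circular-orbit speed is v₁ = √(μ/r₁) = 27.75 km/s.
Transfer-orbit speed at r₁ (vis-viva equation): v_p = √[μ(2/r₁ − 1/a_t)] = 37.05 km/s.
First burn Δv₁ = |v_p − v₁| = 9.300 km/s.
Circular speed at r₂: v₂ = √(μ/r₂) = 9.6963 km/s.
Transfer-orbit speed at r₂: v_a = √[μ(2/r₂ − 1/a_t)] = 4.5227 km/s.
Second burn Δv₂ = |v₂ − v_a| = 5.174 km/s.
Δv = Δv₁ + Δv₂ = 9.300 + 5.174 = 14.47 km/s.

Δv = 14500 m/s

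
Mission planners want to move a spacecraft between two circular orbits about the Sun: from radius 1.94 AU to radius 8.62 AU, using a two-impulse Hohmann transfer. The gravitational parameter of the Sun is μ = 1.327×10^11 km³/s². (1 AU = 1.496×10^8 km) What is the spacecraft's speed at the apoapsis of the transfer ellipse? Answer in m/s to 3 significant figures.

v = 6150 m/s

In km: r₁ = 1.94 × 1.496×10^8 = 2.90224×10^8 km; r₂ = 8.62 × 1.496×10^8 = 1.289552×10^9 km.
Semi-major axis of the transfer orbit: a_t = (2.90224×10^8 + 1.289552×10^9)/2 = 7.89888×10^8 km.
At apoapsis, r = 1.289552×10^9 km.
From the vis-viva equation, v = √[μ(2/r − 1/a_t)] = 6.149 km/s.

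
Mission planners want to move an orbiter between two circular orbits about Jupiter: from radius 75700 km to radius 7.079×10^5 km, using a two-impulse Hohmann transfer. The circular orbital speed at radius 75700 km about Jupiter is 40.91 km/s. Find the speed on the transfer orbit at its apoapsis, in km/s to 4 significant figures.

v = 5.880 km/s

From the circular-orbit relation v² = μ/r at r = 75700 km: μ = v²r = (40.91)² × 75700 = 1.26694×10^8 km³/s².
Semi-major axis of the transfer orbit: a_t = (75700 + 7.079×10^5)/2 = 3.918×10^5 km.
The apoapsis of the transfer ellipse is at r = 7.079×10^5 km.
Vis-viva: v = √[μ(2/r − 1/a_t)] = √[1.26694×10^8 × (2/7.079×10^5 − 1/3.918×10^5)] = 5.880 km/s.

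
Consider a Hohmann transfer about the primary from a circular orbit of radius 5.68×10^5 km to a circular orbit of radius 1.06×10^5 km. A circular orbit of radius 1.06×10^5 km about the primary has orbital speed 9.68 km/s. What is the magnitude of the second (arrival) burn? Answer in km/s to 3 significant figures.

From the circular-orbit relation v² = μ/r at r = 1.06×10^5 km: μ = v²r = (9.68)² × 1.06×10^5 = 9.93245×10^6 km³/s².
Semi-major axis of the transfer orbit: a_t = (5.680×10^5 + 1.060×10^5)/2 = 3.370×10^5 km.
Circular speed at r = 1.060×10^5 km: v_c = √(μ/r) = 9.6800 km/s.
Vis-viva on the transfer ellipse at r = 1.060×10^5 km gives v_t = √[μ(2/r − 1/a_t)] = 12.567 km/s.
Δv₂ = |v_t − v_c| = |12.567 − 9.6800| = 2.887 km/s.

Δv₂ = 2.89 km/s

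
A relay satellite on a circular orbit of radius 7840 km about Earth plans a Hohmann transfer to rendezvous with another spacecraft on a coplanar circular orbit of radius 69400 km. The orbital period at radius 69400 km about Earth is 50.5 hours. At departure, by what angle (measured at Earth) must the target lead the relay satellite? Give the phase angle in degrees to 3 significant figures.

From Kepler's third law T² = 4π²r³/μ at r = 69400 km, T = 50.5 hours = 50.5 × 3600 s = 1.818×10^5 s: μ = 4π²r³/T² = 3.99255×10^5 km³/s².
Transfer-ellipse semi-major axis a_t = (r₁ + r₂)/2 = (7840 + 69400)/2 = 38620 km.
The half-period of the transfer ellipse is t = π√(a_t³/μ) = 37734.89 s.
The target's mean motion on its circular orbit is ω₂ = √(μ/r₂³) = 3.456098×10^-5 rad/s.
Angle swept by the target during transfer: ω₂·t = 1.30415 rad = 74.72°.
Arrival is 180° from departure on the ellipse, so φ = 180° − 74.72° = 105°.

φ = 105°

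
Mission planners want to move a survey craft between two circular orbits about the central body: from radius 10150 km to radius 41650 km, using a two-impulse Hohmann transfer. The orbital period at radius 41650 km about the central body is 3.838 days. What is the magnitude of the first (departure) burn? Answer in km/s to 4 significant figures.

Δv₁ = 0.4286 km/s

From Kepler's third law T² = 4π²r³/μ at r = 41650 km, T = 3.838 days = 3.838 × 86400 s = 3.316032×10^5 s: μ = 4π²r³/T² = 25939.8 km³/s².
Transfer-ellipse semi-major axis a_t = (r₁ + r₂)/2 = (10150 + 41650)/2 = 25900 km.
Circular speed at r = 10150 km: v_c = √(μ/r) = 1.59864 km/s.
Vis-viva on the transfer ellipse at r = 10150 km gives v_t = √[μ(2/r − 1/a_t)] = 2.02725 km/s.
Δv₁ = |v_t − v_c| = |2.02725 − 1.59864| = 0.4286 km/s.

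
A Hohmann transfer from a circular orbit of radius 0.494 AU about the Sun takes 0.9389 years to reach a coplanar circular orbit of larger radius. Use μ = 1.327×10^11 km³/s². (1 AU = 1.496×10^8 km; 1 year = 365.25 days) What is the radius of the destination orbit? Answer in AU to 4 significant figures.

In km: r₁ = 0.494 × 1.496×10^8 = 7.39024×10^7 km.
Transfer time t = 0.9389 years × 365.25 × 86400 s = 2.962943064×10^7 s, and t = π√(a_t³/μ).
So a_t = (μ t²/π²)^(1/3) = (1.327×10^11 × (2.962943064×10^7)² / π²)^(1/3) = 2.2769×10^8 km.
Since a_t = (r₁ + r₂)/2, r₂ = 2a_t − r₁ = 2×2.2769×10^8 − 7.39024×10^7 = 3.814776×10^8 km.
In AU: r₂ = 3.814776×10^8 / 1.496×10^8 = 2.550 AU.

r₂ = 2.550 AU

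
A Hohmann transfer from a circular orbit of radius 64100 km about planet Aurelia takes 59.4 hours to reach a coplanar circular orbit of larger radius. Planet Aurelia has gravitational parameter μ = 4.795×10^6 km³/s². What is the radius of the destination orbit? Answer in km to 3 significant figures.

r₂ = 4.98×10^5 km

Transfer time t = 59.4 hours = 2.1384×10^5 s, and t = π√(a_t³/μ).
So a_t = (μ t²/π²)^(1/3) = (4.795×10^6 × (2.1384×10^5)² / π²)^(1/3) = 2.8112×10^5 km.
Since a_t = (r₁ + r₂)/2, r₂ = 2a_t − r₁ = 2×2.8112×10^5 − 64100 = 4.9814×10^5 km.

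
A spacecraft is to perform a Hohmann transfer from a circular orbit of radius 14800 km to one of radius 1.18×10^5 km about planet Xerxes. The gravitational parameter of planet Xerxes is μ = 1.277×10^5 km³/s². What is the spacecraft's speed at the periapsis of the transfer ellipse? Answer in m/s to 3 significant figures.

Transfer-ellipse semi-major axis a_t = (r₁ + r₂)/2 = (14800 + 1.180×10^5)/2 = 66400 km.
At periapsis, r = 14800 km.
From the vis-viva equation, v = √[μ(2/r − 1/a_t)] = 3.916 km/s.

v = 3920 m/s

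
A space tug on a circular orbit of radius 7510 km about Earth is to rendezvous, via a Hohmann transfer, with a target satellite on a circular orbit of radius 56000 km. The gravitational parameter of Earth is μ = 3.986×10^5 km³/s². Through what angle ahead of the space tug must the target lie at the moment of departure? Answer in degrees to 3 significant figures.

φ = 103°

Semi-major axis of the transfer orbit: a_t = (7510 + 56000)/2 = 31755 km.
The half-period of the transfer ellipse is t = π√(a_t³/μ) = 28160 s.
The target's mean motion on its circular orbit is ω₂ = √(μ/r₂³) = 4.764×10^-5 rad/s.
Angle swept by the target during transfer: ω₂·t = 1.3415 rad = 76.86°.
Arrival is 180° from departure on the ellipse, so φ = 180° − 76.86° = 103°.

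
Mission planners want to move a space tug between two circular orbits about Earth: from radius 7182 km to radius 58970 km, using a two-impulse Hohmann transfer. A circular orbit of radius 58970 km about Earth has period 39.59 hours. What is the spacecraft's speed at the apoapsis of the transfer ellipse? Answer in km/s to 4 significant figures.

From Kepler's third law T² = 4π²r³/μ at r = 58970 km, T = 39.59 hours = 39.59 × 3600 s = 1.42524×10^5 s: μ = 4π²r³/T² = 3.98545×10^5 km³/s².
The Hohmann ellipse has a_t = (r₁ + r₂)/2 = 33076 km.
At apoapsis, r = 58970 km.
Applying v² = μ(2/r − 1/a_t): v = 1.211 km/s.

v = 1.211 km/s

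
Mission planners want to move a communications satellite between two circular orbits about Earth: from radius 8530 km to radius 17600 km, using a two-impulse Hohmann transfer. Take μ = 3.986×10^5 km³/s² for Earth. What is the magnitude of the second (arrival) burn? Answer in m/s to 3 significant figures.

Δv₂ = 914 m/s

Transfer-ellipse semi-major axis a_t = (r₁ + r₂)/2 = (8530 + 17600)/2 = 13065 km.
On the circular orbit at r = 17600 km, v_c = √(μ/r) = 4.75896 km/s.
Transfer-orbit speed at the same r (vis-viva, a = a_t): v_t = √[μ(2/r − 1/a_t)] = 3.84532 km/s.
Δv₂ = |v_t − v_c| = |3.84532 − 4.75896| = 0.9136 km/s.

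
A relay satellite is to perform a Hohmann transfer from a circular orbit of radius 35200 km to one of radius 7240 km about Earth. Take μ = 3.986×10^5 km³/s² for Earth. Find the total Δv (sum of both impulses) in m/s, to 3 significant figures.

The Hohmann ellipse has a_t = (r₁ + r₂)/2 = 21220 km.
Circular speed at r₁: v₁ = √(μ/r₁) = √(3.986×10^5/35200) = 3.3651 km/s.
On the transfer ellipse at r₁, v² = μ(2/r − 1/a) gives v_a = √[μ(2/r₁ − 1/a_t)] = 1.9656 km/s.
First burn Δv₁ = |v_a − v₁| = 1.3995 km/s.
At r₂, v₂ = √(μ/r₂) = 7.4199 km/s.
Transfer-orbit speed at r₂: v_p = √[μ(2/r₂ − 1/a_t)] = 9.5565 km/s.
Second burn Δv₂ = |v₂ − v_p| = 2.1366 km/s.
Δv = Δv₁ + Δv₂ = 1.3995 + 2.1366 = 3.536 km/s.

Δv = 3540 m/s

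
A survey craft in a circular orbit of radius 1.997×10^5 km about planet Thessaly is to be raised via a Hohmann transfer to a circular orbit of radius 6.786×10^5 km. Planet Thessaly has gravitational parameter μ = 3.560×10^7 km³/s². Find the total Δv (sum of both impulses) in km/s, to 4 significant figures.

Δv = 5.604 km/s

The Hohmann ellipse has a_t = (r₁ + r₂)/2 = 4.3915×10^5 km.
At r₁ the circular-orbit speed is v₁ = √(μ/r₁) = 13.3517 km/s.
Transfer-orbit speed at r₁ (v² = μ(2/r − 1/a)): v_p = √[μ(2/r₁ − 1/a_t)] = 16.5973 km/s.
First burn Δv₁ = |v_p − v₁| = 3.2456 km/s.
Circular speed at r₂: v₂ = √(μ/r₂) = 7.2430 km/s.
Transfer-orbit speed at r₂: v_a = √[μ(2/r₂ − 1/a_t)] = 4.8843 km/s.
Second burn Δv₂ = |v₂ − v_a| = 2.3587 km/s.
Δv = Δv₁ + Δv₂ = 3.2456 + 2.3587 = 5.604 km/s.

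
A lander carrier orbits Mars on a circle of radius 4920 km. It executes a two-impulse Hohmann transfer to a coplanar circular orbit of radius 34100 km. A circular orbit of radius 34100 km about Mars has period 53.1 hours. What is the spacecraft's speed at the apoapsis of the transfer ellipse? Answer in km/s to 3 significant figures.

From Kepler's third law T² = 4π²r³/μ at r = 34100 km, T = 53.1 hours = 53.1 × 3600 s = 1.9116×10^5 s: μ = 4π²r³/T² = 42838.0 km³/s².
Transfer-ellipse semi-major axis a_t = (r₁ + r₂)/2 = (4920 + 34100)/2 = 19510 km.
At apoapsis, r = 34100 km.
Applying v² = μ(2/r − 1/a_t): v = 0.5628 km/s.

v = 0.563 km/s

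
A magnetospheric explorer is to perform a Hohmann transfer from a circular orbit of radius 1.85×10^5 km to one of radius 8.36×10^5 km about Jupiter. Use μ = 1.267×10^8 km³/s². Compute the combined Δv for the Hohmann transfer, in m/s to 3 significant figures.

Transfer-ellipse semi-major axis a_t = (r₁ + r₂)/2 = (1.850×10^5 + 8.360×10^5)/2 = 5.105×10^5 km.
At r₁ the circular-orbit speed is v₁ = √(μ/r₁) = 26.17 km/s.
Transfer-orbit speed at r₁ (v² = μ(2/r − 1/a)): v_p = √[μ(2/r₁ − 1/a_t)] = 33.49 km/s.
First burn Δv₁ = |v_p − v₁| = 7.320 km/s.
At r₂, v₂ = √(μ/r₂) = 12.311 km/s.
Transfer-orbit speed at r₂: v_a = √[μ(2/r₂ − 1/a_t)] = 7.4109 km/s.
Second burn Δv₂ = |v₂ − v_a| = 4.900 km/s.
Δv = Δv₁ + Δv₂ = 7.320 + 4.900 = 12.22 km/s.

Δv = 12200 m/s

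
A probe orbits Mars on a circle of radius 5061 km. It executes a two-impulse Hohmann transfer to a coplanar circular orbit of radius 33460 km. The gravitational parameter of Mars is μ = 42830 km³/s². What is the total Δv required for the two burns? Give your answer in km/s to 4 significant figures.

Semi-major axis of the transfer orbit: a_t = (5061 + 33460)/2 = 19260.5 km.
Circular speed at r₁: v₁ = √(μ/r₁) = √(42830/5061) = 2.9091 km/s.
On the transfer ellipse at r₁, vis-viva gives v_p = √[μ(2/r₁ − 1/a_t)] = 3.8343 km/s.
First burn Δv₁ = |v_p − v₁| = 0.9252 km/s.
Circular speed at r₂: v₂ = √(μ/r₂) = 1.1314 km/s.
Transfer-orbit speed at r₂: v_a = √[μ(2/r₂ − 1/a_t)] = 0.57996 km/s.
Second burn Δv₂ = |v₂ − v_a| = 0.5514 km/s.
Δv = Δv₁ + Δv₂ = 0.9252 + 0.5514 = 1.477 km/s.

Δv = 1.477 km/s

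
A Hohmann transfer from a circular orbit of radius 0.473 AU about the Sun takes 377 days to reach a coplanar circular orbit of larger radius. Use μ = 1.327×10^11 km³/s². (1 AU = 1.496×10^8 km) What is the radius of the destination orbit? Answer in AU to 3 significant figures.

r₂ = 2.77 AU

In km: r₁ = 0.473 × 1.496×10^8 = 7.07608×10^7 km.
Transfer time t = 377 days = 3.25728×10^7 s, and t = π√(a_t³/μ).
So a_t = (μ t²/π²)^(1/3) = (1.327×10^11 × (3.25728×10^7)² / π²)^(1/3) = 2.4253×10^8 km.
Since a_t = (r₁ + r₂)/2, r₂ = 2a_t − r₁ = 2×2.4253×10^8 − 7.07608×10^7 = 4.142992×10^8 km.
In AU: r₂ = 4.142992×10^8 / 1.496×10^8 = 2.77 AU.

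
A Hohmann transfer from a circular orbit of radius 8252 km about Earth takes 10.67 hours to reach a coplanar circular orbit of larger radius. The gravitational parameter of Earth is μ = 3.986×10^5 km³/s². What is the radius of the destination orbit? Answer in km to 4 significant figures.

Transfer time t = 10.67 hours = 38412 s, and t = π√(a_t³/μ).
So a_t = (μ t²/π²)^(1/3) = (3.986×10^5 × (38412)² / π²)^(1/3) = 39059 km.
Since a_t = (r₁ + r₂)/2, r₂ = 2a_t − r₁ = 2×39059 − 8252 = 69866 km.

r₂ = 69870 km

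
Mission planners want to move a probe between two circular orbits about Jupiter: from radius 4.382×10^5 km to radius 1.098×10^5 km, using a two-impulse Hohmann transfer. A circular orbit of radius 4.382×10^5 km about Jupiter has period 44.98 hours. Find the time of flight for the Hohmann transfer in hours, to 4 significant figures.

From Kepler's third law T² = 4π²r³/μ at r = 4.382×10^5 km, T = 44.98 hours = 44.98 × 3600 s = 1.61928×10^5 s: μ = 4π²r³/T² = 1.26687×10^8 km³/s².
Semi-major axis of the transfer orbit: a_t = (4.382×10^5 + 1.098×10^5)/2 = 2.740×10^5 km.
Transfer time t = π√(a_t³/μ) = π√((2.740×10^5)³ / 1.26687×10^8) = 40030 s.
Converting: 40030 s ÷ 3600 s/hour = 11.12 hours.

t = 11.12 hours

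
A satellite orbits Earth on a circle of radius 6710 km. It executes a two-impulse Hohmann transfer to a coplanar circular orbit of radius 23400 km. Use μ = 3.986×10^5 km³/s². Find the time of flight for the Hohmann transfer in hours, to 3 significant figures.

t = 2.55 hours

Semi-major axis of the transfer orbit: a_t = (6710 + 23400)/2 = 15055 km.
Half the transfer-orbit period gives t = π√(a_t³/μ) = 9192 s.
Converting: 9192 s ÷ 3600 s/hour = 2.55 hours.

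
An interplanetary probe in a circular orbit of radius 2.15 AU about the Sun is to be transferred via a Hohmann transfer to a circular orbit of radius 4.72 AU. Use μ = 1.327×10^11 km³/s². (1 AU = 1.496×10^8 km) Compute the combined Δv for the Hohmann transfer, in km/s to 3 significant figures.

In km: r₁ = 2.15 × 1.496×10^8 = 3.2164×10^8 km; r₂ = 4.72 × 1.496×10^8 = 7.06112×10^8 km.
The Hohmann ellipse has a_t = (r₁ + r₂)/2 = 5.13876×10^8 km.
Circular speed at r₁: v₁ = √(μ/r₁) = √(1.327×10^11/3.2164×10^8) = 20.312 km/s.
Transfer-orbit speed at r₁ (vis-viva equation): v_p = √[μ(2/r₁ − 1/a_t)] = 23.810 km/s.
First burn Δv₁ = |v_p − v₁| = 3.498 km/s.
Circular speed at r₂: v₂ = √(μ/r₂) = 13.709 km/s.
Transfer-orbit speed at r₂: v_a = √[μ(2/r₂ − 1/a_t)] = 10.846 km/s.
Second burn Δv₂ = |v₂ − v_a| = 2.863 km/s.
Total Δv = Δv₁ + Δv₂ = 6.361 km/s.

Δv = 6.36 km/s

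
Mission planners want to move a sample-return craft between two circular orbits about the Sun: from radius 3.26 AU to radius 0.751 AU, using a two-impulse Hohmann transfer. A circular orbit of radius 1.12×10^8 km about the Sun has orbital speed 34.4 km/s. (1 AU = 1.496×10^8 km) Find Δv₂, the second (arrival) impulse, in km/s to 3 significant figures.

Δv₂ = 9.44 km/s

From the circular-orbit relation v² = μ/r at r = 1.12×10^8 km: μ = v²r = (34.4)² × 1.12×10^8 = 1.32536×10^11 km³/s².
In km: r₁ = 3.26 × 1.496×10^8 = 4.87696×10^8 km; r₂ = 0.751 × 1.496×10^8 = 1.123496×10^8 km.
Transfer-ellipse semi-major axis a_t = (r₁ + r₂)/2 = (4.87696×10^8 + 1.123496×10^8)/2 = 3.000228×10^8 km.
Circular speed at r = 1.123496×10^8 km: v_c = √(μ/r) = 34.346 km/s.
Transfer-orbit speed at the same r (vis-viva, a = a_t): v_t = √[μ(2/r − 1/a_t)] = 43.790 km/s.
Δv₂ = |v_t − v_c| = |43.790 − 34.346| = 9.444 km/s.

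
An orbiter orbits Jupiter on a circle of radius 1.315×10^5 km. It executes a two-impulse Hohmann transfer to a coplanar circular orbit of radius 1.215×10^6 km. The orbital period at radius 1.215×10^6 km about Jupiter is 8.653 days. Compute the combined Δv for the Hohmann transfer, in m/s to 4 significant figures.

Δv = 16360 m/s

From Kepler's third law T² = 4π²r³/μ at r = 1.215×10^6 km, T = 8.653 days = 8.653 × 86400 s = 7.476192×10^5 s: μ = 4π²r³/T² = 1.26686×10^8 km³/s².
Transfer-ellipse semi-major axis a_t = (r₁ + r₂)/2 = (1.315×10^5 + 1.215×10^6)/2 = 6.7325×10^5 km.
At r₁ the circular-orbit speed is v₁ = √(μ/r₁) = 31.04 km/s.
On the transfer ellipse at r₁, vis-viva equation gives v_p = √[μ(2/r₁ − 1/a_t)] = 41.70 km/s.
First burn Δv₁ = |v_p − v₁| = 10.66 km/s.
At r₂, v₂ = √(μ/r₂) = 10.211 km/s.
Transfer-orbit speed at r₂: v_a = √[μ(2/r₂ − 1/a_t)] = 4.5128 km/s.
Second burn Δv₂ = |v₂ − v_a| = 5.698 km/s.
Δv = Δv₁ + Δv₂ = 10.66 + 5.698 = 16.36 km/s.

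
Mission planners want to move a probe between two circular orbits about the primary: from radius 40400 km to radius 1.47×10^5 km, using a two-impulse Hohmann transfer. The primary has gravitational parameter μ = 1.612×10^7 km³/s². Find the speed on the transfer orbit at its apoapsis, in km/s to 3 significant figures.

Transfer-ellipse semi-major axis a_t = (r₁ + r₂)/2 = (40400 + 1.470×10^5)/2 = 93700 km.
At apoapsis, r = 1.470×10^5 km.
Vis-viva: v = √[μ(2/r − 1/a_t)] = √[1.612×10^7 × (2/1.470×10^5 − 1/93700)] = 6.876 km/s.

v = 6.88 km/s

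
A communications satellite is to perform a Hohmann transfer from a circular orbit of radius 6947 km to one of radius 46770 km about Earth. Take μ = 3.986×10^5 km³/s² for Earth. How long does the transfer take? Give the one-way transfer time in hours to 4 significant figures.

t = 6.084 hours

Semi-major axis of the transfer orbit: a_t = (6947 + 46770)/2 = 26858.5 km.
Half the transfer-orbit period gives t = π√(a_t³/μ) = 21903 s.
Converting: 21903 s ÷ 3600 s/hour = 6.084 hours.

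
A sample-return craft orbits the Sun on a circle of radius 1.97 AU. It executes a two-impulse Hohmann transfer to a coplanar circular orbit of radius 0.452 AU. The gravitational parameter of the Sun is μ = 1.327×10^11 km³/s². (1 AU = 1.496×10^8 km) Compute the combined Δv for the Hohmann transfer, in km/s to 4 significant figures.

Δv = 20.46 km/s

In km: r₁ = 1.97 × 1.496×10^8 = 2.94712×10^8 km; r₂ = 0.452 × 1.496×10^8 = 6.76192×10^7 km.
Transfer-ellipse semi-major axis a_t = (r₁ + r₂)/2 = (2.94712×10^8 + 6.76192×10^7)/2 = 1.811656×10^8 km.
At r₁ the circular-orbit speed is v₁ = √(μ/r₁) = 21.220 km/s.
Transfer-orbit speed at r₁ (v² = μ(2/r − 1/a)): v_a = √[μ(2/r₁ − 1/a_t)] = 12.964 km/s.
First burn Δv₁ = |v_a − v₁| = 8.256 km/s.
At r₂, v₂ = √(μ/r₂) = 44.30 km/s.
Transfer-orbit speed at r₂: v_p = √[μ(2/r₂ − 1/a_t)] = 56.50 km/s.
Second burn Δv₂ = |v₂ − v_p| = 12.20 km/s.
Δv = Δv₁ + Δv₂ = 8.256 + 12.20 = 20.46 km/s.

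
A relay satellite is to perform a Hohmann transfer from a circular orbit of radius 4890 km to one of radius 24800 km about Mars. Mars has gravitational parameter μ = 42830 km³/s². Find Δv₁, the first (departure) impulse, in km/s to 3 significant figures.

Transfer-ellipse semi-major axis a_t = (r₁ + r₂)/2 = (4890 + 24800)/2 = 14845 km.
Circular speed at r = 4890 km: v_c = √(μ/r) = 2.9595 km/s.
Transfer-orbit speed at the same r (vis-viva, a = a_t): v_t = √[μ(2/r − 1/a_t)] = 3.8252 km/s.
Δv₁ = |v_t − v_c| = |3.8252 − 2.9595| = 0.8657 km/s.

Δv₁ = 0.866 km/s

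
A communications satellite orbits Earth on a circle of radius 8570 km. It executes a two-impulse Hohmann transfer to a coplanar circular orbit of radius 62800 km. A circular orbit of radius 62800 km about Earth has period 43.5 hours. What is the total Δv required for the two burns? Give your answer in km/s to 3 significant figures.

From Kepler's third law T² = 4π²r³/μ at r = 62800 km, T = 43.5 hours = 43.5 × 3600 s = 1.566×10^5 s: μ = 4π²r³/T² = 3.98708×10^5 km³/s².
Semi-major axis of the transfer orbit: a_t = (8570 + 62800)/2 = 35685 km.
At r₁ the circular-orbit speed is v₁ = √(μ/r₁) = 6.8208 km/s.
Transfer-orbit speed at r₁ (vis-viva equation): v_p = √[μ(2/r₁ − 1/a_t)] = 9.0484 km/s.
First burn Δv₁ = |v_p − v₁| = 2.228 km/s.
Circular speed at r₂: v₂ = √(μ/r₂) = 2.520 km/s.
Transfer-orbit speed at r₂: v_a = √[μ(2/r₂ − 1/a_t)] = 1.235 km/s.
Second burn Δv₂ = |v₂ − v_a| = 1.285 km/s.
Δv = Δv₁ + Δv₂ = 2.228 + 1.285 = 3.513 km/s.

Δv = 3.51 km/s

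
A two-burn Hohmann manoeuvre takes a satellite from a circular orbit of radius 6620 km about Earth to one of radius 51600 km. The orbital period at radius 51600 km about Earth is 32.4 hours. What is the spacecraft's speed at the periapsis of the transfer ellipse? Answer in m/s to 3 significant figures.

From Kepler's third law T² = 4π²r³/μ at r = 51600 km, T = 32.4 hours = 32.4 × 3600 s = 1.1664×10^5 s: μ = 4π²r³/T² = 3.98670×10^5 km³/s².
Semi-major axis of the transfer orbit: a_t = (6620 + 51600)/2 = 29110 km.
At periapsis, r = 6620 km.
Vis-viva: v = √[μ(2/r − 1/a_t)] = √[3.98670×10^5 × (2/6620 − 1/29110)] = 10.33 km/s.

v = 10300 m/s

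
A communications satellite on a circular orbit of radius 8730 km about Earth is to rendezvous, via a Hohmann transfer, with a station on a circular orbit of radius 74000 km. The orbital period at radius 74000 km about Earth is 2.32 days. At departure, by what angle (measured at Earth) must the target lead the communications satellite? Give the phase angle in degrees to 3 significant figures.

φ = 105°

From Kepler's third law T² = 4π²r³/μ at r = 74000 km, T = 2.32 days = 2.32 × 86400 s = 2.00448×10^5 s: μ = 4π²r³/T² = 3.98154×10^5 km³/s².
The Hohmann ellipse has a_t = (r₁ + r₂)/2 = 41365 km.
The half-period of the transfer ellipse is t = π√(a_t³/μ) = 41890 s.
The target's mean motion on its circular orbit is ω₂ = √(μ/r₂³) = 3.135×10^-5 rad/s.
Angle swept by the target during transfer: ω₂·t = 1.313 rad = 75.23°.
Arrival is 180° from departure on the ellipse, so φ = 180° − 75.23° = 105°.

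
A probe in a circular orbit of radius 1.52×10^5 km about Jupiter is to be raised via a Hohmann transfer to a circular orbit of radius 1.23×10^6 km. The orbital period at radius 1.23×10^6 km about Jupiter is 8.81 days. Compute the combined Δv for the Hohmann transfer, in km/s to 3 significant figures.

Δv = 15.0 km/s

From Kepler's third law T² = 4π²r³/μ at r = 1.23×10^6 km, T = 8.81 days = 8.81 × 86400 s = 7.61184×10^5 s: μ = 4π²r³/T² = 1.26793×10^8 km³/s².
Semi-major axis of the transfer orbit: a_t = (1.520×10^5 + 1.230×10^6)/2 = 6.910×10^5 km.
Circular speed at r₁: v₁ = √(μ/r₁) = √(1.26793×10^8/1.520×10^5) = 28.882 km/s.
On the transfer ellipse at r₁, vis-viva gives v_p = √[μ(2/r₁ − 1/a_t)] = 38.534 km/s.
First burn Δv₁ = |v_p − v₁| = 9.652 km/s.
At r₂, v₂ = √(μ/r₂) = 10.153 km/s.
Transfer-orbit speed at r₂: v_a = √[μ(2/r₂ − 1/a_t)] = 4.7619 km/s.
Second burn Δv₂ = |v₂ − v_a| = 5.391 km/s.
Δv = Δv₁ + Δv₂ = 9.652 + 5.391 = 15.04 km/s.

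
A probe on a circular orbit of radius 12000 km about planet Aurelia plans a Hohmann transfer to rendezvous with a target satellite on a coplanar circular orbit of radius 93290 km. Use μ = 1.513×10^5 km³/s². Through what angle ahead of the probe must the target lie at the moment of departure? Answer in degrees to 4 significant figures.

Transfer-ellipse semi-major axis a_t = (r₁ + r₂)/2 = (12000 + 93290)/2 = 52645 km.
The half-period of the transfer ellipse is t = π√(a_t³/μ) = 97559 s.
The target's mean motion on its circular orbit is ω₂ = √(μ/r₂³) = 1.3651×10^-5 rad/s.
Angle swept by the target during transfer: ω₂·t = 1.3318 rad = 76.31°.
The probe traverses 180° on the transfer ellipse, so the target must lead by 180° − 76.31° = 103.7°.

φ = 103.7°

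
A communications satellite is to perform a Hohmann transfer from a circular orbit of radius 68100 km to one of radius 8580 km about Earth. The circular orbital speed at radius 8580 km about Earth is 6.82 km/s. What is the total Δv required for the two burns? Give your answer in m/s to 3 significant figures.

From the circular-orbit relation v² = μ/r at r = 8580 km: μ = v²r = (6.82)² × 8580 = 3.99076×10^5 km³/s².
The Hohmann ellipse has a_t = (r₁ + r₂)/2 = 38340 km.
At r₁ the circular-orbit speed is v₁ = √(μ/r₁) = 2.421 km/s.
Transfer-orbit speed at r₁ (v² = μ(2/r − 1/a)): v_a = √[μ(2/r₁ − 1/a_t)] = 1.145 km/s.
First burn Δv₁ = |v_a − v₁| = 1.276 km/s.
Circular speed at r₂: v₂ = √(μ/r₂) = 6.820 km/s.
Transfer-orbit speed at r₂: v_p = √[μ(2/r₂ − 1/a_t)] = 9.089 km/s.
Second burn Δv₂ = |v₂ − v_p| = 2.269 km/s.
Δv = Δv₁ + Δv₂ = 1.276 + 2.269 = 3.545 km/s.

Δv = 3540 m/s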